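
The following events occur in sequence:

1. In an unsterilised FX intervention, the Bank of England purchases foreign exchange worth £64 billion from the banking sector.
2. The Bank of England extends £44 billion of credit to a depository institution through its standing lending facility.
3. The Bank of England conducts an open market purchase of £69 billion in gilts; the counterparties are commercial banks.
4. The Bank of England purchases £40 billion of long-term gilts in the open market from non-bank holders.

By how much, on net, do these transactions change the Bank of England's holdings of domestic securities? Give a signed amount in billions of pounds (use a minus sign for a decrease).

+£109 billion

FX purchase £64 billion: the Bank of England's securities portfolio is untouched → 0.
Discount-window loan £44 billion: the Bank of England's securities portfolio is untouched → 0.
OMO purchase (from banks) £69 billion: securities added to the Bank of England's portfolio → +£69B.
Asset purchase (from non-banks) £40 billion: securities added to the Bank of England's portfolio → +£40B.
Net: 0 + 0 + 69 + 40 = +£109 billion.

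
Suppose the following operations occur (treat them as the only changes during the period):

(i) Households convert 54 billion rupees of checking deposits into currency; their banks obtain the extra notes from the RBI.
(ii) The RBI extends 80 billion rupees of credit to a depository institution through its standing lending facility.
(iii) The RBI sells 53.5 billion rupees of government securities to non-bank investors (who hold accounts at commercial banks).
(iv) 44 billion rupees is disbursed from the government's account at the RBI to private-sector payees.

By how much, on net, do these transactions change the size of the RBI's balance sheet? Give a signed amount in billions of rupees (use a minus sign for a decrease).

+26.5 billion

Currency withdrawal 54 billion rupees: only the composition of liabilities changes → 0.
Discount-window loan 80 billion rupees: an RBI asset is acquired → +80B.
Asset sale (to non-banks) 53.5 billion rupees: an RBI asset is shed → −53.5B.
Government spending 44 billion rupees: only the composition of liabilities changes → 0.
Net: 0 + 80 − 53.5 + 0 = +26.5 billion.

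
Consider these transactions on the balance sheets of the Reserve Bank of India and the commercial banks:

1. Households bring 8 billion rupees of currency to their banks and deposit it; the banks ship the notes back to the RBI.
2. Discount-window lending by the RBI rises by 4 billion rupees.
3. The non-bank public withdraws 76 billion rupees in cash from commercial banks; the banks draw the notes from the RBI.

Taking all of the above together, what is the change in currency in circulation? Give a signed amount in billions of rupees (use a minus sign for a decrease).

+68 billion

Currency deposit 8 billion rupees: notes return to the central bank → −8B.
Discount-window loan 4 billion rupees: no currency enters or leaves circulation → 0.
Currency withdrawal 76 billion rupees: notes leave the central bank → +76B.
Net: −8 + 0 + 76 = +68 billion.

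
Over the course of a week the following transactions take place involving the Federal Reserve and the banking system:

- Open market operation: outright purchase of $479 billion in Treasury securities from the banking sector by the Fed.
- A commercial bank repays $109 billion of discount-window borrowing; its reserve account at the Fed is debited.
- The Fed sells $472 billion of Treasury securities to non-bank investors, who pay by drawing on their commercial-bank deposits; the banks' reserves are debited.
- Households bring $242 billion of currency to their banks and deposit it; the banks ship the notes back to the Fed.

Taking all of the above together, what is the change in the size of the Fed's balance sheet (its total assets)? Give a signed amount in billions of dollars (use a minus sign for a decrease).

Fed balance sheet:
  Assets:      Securities +$7B, Loans to banks −$109B
  Liabilities: Bank reserves +$140B, Currency in circulation −$242B
Commercial banking system:
  Assets:      Reserves at CB +$140B, Securities −$479B
  Liabilities: Checkable deposits −$230B, Borrowings from CB −$109B
Change in total Fed assets = -$102 billion.

-$102 billion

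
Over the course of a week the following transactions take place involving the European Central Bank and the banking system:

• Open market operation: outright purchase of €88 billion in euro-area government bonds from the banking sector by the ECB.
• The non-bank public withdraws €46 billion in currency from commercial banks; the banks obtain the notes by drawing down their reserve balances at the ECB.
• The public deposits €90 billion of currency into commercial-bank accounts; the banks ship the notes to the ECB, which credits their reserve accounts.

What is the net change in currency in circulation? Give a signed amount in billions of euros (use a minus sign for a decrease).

-€44 billion

ECB balance sheet:
  Assets:      Securities +€88B
  Liabilities: Bank reserves +€132B, Currency in circulation −€44B
Commercial banking system:
  Assets:      Reserves at CB +€132B, Securities −€88B
  Liabilities: Checkable deposits +€44B
So the change in currency in circulation is -€44 billion.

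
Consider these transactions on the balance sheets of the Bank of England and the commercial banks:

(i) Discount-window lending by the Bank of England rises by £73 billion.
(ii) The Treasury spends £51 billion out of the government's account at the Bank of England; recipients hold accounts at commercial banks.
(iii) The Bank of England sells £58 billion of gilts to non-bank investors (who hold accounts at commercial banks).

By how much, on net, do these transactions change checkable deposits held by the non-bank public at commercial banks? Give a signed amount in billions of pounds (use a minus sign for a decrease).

-£7 billion

Discount-window loan £73 billion: the counterparty is a bank, so public deposits are unchanged → 0.
Government spending £51 billion: non-bank counterparties' bank balances rise → +£51B.
Asset sale (to non-banks) £58 billion: non-bank counterparties' bank balances fall → −£58B.
Net: 0 + 51 − 58 = -£7 billion.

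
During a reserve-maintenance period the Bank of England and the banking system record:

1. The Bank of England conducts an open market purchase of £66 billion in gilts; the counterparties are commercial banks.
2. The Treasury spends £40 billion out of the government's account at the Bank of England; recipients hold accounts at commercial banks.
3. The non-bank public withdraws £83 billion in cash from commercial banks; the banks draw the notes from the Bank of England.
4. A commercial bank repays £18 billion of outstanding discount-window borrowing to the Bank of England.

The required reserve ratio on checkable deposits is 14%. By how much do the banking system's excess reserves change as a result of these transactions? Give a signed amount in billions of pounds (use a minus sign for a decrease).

OMO purchase (from banks) £66 billion: reserves +£66B, deposits 0.
Government spending £40 billion: reserves +£40B, deposits +£40B.
Currency withdrawal £83 billion: reserves −£83B, deposits −£83B.
Discount-window repayment £18 billion: reserves −£18B, deposits 0.
Totals: Δreserves = +£5B, Δdeposits = −£43B.
Δrequired reserves = 14% × −£43B = −£6.02B.
Δexcess reserves = Δreserves − Δrequired = +£5B − (−£6.02B) = +£11.02 billion.

+£11.02 billion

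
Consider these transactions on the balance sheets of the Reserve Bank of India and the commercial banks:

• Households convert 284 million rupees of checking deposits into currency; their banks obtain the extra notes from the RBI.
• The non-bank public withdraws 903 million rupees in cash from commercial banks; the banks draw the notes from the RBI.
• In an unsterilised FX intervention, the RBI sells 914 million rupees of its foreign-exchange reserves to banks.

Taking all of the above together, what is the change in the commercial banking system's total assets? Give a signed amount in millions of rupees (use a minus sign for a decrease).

-1187 million

Currency withdrawal 284 million rupees: bank balance sheets shrink → −284M.
Currency withdrawal 903 million rupees: bank balance sheets shrink → −903M.
FX sale 914 million rupees: just an asset swap on bank balance sheets → 0.
Net: −284 − 903 + 0 = -1187 million.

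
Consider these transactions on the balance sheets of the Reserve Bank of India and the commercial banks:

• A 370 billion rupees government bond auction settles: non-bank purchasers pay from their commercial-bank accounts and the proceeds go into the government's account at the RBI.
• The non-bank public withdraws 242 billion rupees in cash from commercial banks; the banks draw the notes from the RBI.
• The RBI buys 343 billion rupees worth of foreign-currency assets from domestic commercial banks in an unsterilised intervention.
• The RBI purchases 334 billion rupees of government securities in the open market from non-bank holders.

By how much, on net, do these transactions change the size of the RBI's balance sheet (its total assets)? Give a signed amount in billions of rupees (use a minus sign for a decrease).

+677 billion

Government account inflow 370 billion rupees: only the composition of liabilities changes → 0.
Currency withdrawal 242 billion rupees: only the composition of liabilities changes → 0.
FX purchase 343 billion rupees: an RBI asset is acquired → +343B.
Asset purchase (from non-banks) 334 billion rupees: an RBI asset is acquired → +334B.
Net: 0 + 0 + 343 + 334 = +677 billion.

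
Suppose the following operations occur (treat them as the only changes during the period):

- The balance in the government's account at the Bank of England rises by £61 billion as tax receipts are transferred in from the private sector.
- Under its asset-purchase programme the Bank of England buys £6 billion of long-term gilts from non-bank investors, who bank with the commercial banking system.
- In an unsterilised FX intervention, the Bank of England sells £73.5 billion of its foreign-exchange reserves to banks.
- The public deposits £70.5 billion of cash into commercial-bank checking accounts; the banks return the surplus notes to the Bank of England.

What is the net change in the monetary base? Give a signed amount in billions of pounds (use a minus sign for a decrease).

Government account inflow £61 billion: reserves shift to a non-base liability → −£61B.
Asset purchase (from non-banks) £6 billion: Bank of England balance sheet expands → +£6B.
FX sale £73.5 billion: Bank of England balance sheet contracts → −£73.5B.
Currency deposit £70.5 billion: just a shift between currency and reserves — both are base money → 0.
Net: −61 + 6 − 73.5 + 0 = -£128.5 billion.

-£128.5 billion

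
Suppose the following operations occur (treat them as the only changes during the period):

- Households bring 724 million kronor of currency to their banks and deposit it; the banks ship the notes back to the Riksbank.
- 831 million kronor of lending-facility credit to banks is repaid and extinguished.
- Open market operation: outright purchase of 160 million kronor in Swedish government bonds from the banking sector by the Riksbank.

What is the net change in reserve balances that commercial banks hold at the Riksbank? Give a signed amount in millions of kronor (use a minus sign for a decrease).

+53 million

Riksbank balance sheet:
  Assets:      Securities +160M, Loans to banks −831M
  Liabilities: Bank reserves +53M, Currency in circulation −724M
Commercial banking system:
  Assets:      Reserves at CB +53M, Securities −160M
  Liabilities: Checkable deposits +724M, Borrowings from CB −831M
So the change in reserve balances that commercial banks hold at the Riksbank is +53 million.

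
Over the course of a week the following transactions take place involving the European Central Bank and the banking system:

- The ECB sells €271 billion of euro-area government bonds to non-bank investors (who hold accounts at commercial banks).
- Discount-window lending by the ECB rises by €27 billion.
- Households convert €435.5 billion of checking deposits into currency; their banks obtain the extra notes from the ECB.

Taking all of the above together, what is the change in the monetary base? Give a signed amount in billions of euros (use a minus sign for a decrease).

-€244 billion

ECB balance sheet:
  Assets:      Securities −€271B, Loans to banks +€27B
  Liabilities: Bank reserves −€679.5B, Currency in circulation +€435.5B
Commercial banking system:
  Assets:      Reserves at CB −€679.5B
  Liabilities: Checkable deposits −€706.5B, Borrowings from CB +€27B
Monetary base = currency + reserves: +€435.5B + (−€679.5B) = -€244 billion.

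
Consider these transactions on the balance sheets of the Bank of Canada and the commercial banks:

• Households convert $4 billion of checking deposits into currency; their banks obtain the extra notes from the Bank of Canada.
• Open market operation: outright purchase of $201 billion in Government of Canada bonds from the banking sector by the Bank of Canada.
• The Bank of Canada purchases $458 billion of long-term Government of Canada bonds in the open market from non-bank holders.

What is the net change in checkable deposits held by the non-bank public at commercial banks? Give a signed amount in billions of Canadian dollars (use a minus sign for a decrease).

+$454 billion

Bank of Canada balance sheet:
  Assets:      Securities +$659B
  Liabilities: Bank reserves +$655B, Currency in circulation +$4B
Commercial banking system:
  Assets:      Reserves at CB +$655B, Securities −$201B
  Liabilities: Checkable deposits +$454B
So the change in checkable deposits held by the non-bank public at commercial banks is +$454 billion.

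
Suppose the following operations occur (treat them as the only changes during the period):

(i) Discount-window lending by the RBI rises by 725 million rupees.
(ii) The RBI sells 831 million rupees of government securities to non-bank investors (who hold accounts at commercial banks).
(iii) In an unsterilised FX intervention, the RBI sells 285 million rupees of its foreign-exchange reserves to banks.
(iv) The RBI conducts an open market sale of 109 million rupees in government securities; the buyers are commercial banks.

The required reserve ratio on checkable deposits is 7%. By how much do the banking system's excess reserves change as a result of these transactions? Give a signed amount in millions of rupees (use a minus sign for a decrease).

-441.83 million

Discount-window loan 725 million rupees: reserves +725M, deposits 0.
Asset sale (to non-banks) 831 million rupees: reserves −831M, deposits −831M.
FX sale 285 million rupees: reserves −285M, deposits 0.
OMO sale (to banks) 109 million rupees: reserves −109M, deposits 0.
Totals: Δreserves = −500M, Δdeposits = −831M.
Δrequired reserves = 7% × −831M = −58.17M.
Δexcess reserves = Δreserves − Δrequired = −500M − (−58.17M) = -441.83 million.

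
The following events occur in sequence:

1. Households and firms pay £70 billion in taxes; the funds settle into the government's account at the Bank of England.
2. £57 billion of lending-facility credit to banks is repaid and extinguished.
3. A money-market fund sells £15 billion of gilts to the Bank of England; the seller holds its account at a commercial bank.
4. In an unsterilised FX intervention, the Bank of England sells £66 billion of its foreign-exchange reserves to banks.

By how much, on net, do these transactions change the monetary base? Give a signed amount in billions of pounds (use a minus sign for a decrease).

-£178 billion

Government account inflow £70 billion: reserves shift to a non-base liability → −£70B.
Discount-window repayment £57 billion: Bank of England balance sheet contracts → −£57B.
Asset purchase (from non-banks) £15 billion: Bank of England balance sheet expands → +£15B.
FX sale £66 billion: Bank of England balance sheet contracts → −£66B.
Net: −70 − 57 + 15 − 66 = -£178 billion.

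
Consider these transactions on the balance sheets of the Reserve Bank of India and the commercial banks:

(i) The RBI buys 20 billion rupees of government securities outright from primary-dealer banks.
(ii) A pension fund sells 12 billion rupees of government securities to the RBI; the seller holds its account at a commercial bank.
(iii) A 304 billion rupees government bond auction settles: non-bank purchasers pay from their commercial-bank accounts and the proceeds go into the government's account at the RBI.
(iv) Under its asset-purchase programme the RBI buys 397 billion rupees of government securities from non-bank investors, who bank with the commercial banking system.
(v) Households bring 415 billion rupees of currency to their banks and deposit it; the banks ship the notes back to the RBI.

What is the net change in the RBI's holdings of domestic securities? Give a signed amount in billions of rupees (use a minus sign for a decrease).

RBI balance sheet:
  Assets:      Securities +429B
  Liabilities: Bank reserves +540B, Currency in circulation −415B, Government deposits +304B
Commercial banking system:
  Assets:      Reserves at CB +540B, Securities −20B
  Liabilities: Checkable deposits +520B
So the change in the RBI's holdings of domestic securities is +429 billion.

+429 billion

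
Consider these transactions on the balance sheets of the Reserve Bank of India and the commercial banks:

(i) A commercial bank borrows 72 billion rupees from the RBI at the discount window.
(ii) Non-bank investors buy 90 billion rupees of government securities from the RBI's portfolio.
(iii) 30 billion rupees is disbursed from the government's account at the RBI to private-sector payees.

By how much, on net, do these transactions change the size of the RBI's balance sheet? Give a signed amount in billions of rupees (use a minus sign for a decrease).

-18 billion

Discount-window loan 72 billion rupees: an RBI asset is acquired → +72B.
Asset sale (to non-banks) 90 billion rupees: an RBI asset is shed → −90B.
Government spending 30 billion rupees: only the composition of liabilities changes → 0.
Net: 72 − 90 + 0 = -18 billion.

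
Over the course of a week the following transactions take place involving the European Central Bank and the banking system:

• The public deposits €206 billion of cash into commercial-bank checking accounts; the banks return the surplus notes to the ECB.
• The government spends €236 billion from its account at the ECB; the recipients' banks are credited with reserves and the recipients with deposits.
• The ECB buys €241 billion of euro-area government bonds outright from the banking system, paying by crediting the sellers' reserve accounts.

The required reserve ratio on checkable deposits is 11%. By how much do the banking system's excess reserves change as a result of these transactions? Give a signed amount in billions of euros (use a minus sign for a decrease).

Currency deposit €206 billion: reserves +€206B, deposits +€206B.
Government spending €236 billion: reserves +€236B, deposits +€236B.
OMO purchase (from banks) €241 billion: reserves +€241B, deposits 0.
Totals: Δreserves = +€683B, Δdeposits = +€442B.
Δrequired reserves = 11% × +€442B = +€48.62B.
Δexcess reserves = Δreserves − Δrequired = +€683B − (+€48.62B) = +€634.38 billion.

+€634.38 billion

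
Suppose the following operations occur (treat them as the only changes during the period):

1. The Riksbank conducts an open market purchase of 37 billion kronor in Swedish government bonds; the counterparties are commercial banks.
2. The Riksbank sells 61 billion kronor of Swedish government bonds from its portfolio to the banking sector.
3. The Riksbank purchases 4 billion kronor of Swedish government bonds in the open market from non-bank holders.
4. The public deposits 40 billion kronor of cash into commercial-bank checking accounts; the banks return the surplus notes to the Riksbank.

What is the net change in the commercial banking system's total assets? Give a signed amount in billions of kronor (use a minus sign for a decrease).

OMO purchase (from banks) 37 billion kronor: just an asset swap on bank balance sheets → 0.
OMO sale (to banks) 61 billion kronor: just an asset swap on bank balance sheets → 0.
Asset purchase (from non-banks) 4 billion kronor: bank balance sheets expand → +4B.
Currency deposit 40 billion kronor: bank balance sheets expand → +40B.
Net: 0 + 0 + 4 + 40 = +44 billion.

+44 billion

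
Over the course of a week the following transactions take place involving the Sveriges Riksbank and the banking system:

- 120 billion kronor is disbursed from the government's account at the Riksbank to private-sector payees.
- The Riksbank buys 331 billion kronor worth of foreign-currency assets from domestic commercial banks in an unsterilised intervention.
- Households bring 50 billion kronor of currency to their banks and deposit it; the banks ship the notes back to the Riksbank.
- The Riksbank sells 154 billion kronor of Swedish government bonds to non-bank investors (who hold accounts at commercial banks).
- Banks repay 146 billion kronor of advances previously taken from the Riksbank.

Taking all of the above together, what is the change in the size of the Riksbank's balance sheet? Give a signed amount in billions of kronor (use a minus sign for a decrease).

Riksbank balance sheet:
  Assets:      Securities −154B, Loans to banks −146B, Foreign assets +331B
  Liabilities: Bank reserves +201B, Currency in circulation −50B, Government deposits −120B
Commercial banking system:
  Assets:      Reserves at CB +201B, Foreign assets −331B
  Liabilities: Checkable deposits +16B, Borrowings from CB −146B
Change in total Riksbank assets = +31 billion.

+31 billion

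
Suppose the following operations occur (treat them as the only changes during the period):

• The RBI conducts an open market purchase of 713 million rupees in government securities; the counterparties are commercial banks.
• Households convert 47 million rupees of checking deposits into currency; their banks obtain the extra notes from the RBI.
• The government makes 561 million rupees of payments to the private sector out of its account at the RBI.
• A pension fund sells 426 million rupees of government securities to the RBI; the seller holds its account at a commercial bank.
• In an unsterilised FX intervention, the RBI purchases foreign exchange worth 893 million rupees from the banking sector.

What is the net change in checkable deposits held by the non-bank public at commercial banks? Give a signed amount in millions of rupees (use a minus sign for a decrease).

+940 million

RBI balance sheet:
  Assets:      Securities +1139M, Foreign assets +893M
  Liabilities: Bank reserves +2546M, Currency in circulation +47M, Government deposits −561M
Commercial banking system:
  Assets:      Reserves at CB +2546M, Securities −713M, Foreign assets −893M
  Liabilities: Checkable deposits +940M
So the change in checkable deposits held by the non-bank public at commercial banks is +940 million.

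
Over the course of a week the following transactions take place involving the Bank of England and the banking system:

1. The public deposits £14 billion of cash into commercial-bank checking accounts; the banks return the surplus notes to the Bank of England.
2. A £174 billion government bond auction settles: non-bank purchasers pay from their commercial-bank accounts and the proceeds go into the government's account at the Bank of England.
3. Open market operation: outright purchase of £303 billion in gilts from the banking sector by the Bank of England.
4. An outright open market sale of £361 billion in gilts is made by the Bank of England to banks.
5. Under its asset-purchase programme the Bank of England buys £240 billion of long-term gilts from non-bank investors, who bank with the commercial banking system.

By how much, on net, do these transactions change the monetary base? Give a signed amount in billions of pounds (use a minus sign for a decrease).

Currency deposit £14 billion: just a shift between currency and reserves — both are base money → 0.
Government account inflow £174 billion: reserves shift to a non-base liability → −£174B.
OMO purchase (from banks) £303 billion: Bank of England balance sheet expands → +£303B.
OMO sale (to banks) £361 billion: Bank of England balance sheet contracts → −£361B.
Asset purchase (from non-banks) £240 billion: Bank of England balance sheet expands → +£240B.
Net: 0 − 174 + 303 − 361 + 240 = +£8 billion.

+£8 billion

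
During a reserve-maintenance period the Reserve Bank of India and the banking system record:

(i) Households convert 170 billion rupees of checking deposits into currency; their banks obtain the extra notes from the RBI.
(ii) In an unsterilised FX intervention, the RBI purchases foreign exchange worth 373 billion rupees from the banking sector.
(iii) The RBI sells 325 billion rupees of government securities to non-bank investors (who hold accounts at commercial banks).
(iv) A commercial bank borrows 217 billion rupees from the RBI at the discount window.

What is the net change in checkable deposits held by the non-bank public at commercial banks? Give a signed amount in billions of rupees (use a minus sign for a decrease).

Currency withdrawal 170 billion rupees: non-bank counterparties' bank balances fall → −170B.
FX purchase 373 billion rupees: the counterparty is a bank, so public deposits are unchanged → 0.
Asset sale (to non-banks) 325 billion rupees: non-bank counterparties' bank balances fall → −325B.
Discount-window loan 217 billion rupees: the counterparty is a bank, so public deposits are unchanged → 0.
Net: −170 + 0 − 325 + 0 = -495 billion.

-495 billion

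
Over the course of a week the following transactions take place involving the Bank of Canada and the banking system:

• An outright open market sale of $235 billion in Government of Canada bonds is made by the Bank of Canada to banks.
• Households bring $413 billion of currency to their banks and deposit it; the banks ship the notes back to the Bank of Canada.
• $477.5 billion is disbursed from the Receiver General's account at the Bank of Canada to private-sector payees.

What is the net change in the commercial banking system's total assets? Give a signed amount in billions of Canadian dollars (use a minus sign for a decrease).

+$890.5 billion

OMO sale (to banks) $235 billion: just an asset swap on bank balance sheets → 0.
Currency deposit $413 billion: bank balance sheets expand → +$413B.
Government spending $477.5 billion: bank balance sheets expand → +$477.5B.
Net: 0 + 413 + 477.5 = +$890.5 billion.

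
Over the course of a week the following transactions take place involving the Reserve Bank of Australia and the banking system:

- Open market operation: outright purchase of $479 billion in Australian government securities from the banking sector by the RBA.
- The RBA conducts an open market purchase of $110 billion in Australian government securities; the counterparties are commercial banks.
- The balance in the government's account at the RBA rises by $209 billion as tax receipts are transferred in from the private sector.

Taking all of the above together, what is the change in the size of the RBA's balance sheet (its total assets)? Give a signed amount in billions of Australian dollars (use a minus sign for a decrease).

OMO purchase (from banks) $479 billion: an RBA asset is acquired → +$479B.
OMO purchase (from banks) $110 billion: an RBA asset is acquired → +$110B.
Government account inflow $209 billion: only the composition of liabilities changes → 0.
Net: 479 + 110 + 0 = +$589 billion.

+$589 billion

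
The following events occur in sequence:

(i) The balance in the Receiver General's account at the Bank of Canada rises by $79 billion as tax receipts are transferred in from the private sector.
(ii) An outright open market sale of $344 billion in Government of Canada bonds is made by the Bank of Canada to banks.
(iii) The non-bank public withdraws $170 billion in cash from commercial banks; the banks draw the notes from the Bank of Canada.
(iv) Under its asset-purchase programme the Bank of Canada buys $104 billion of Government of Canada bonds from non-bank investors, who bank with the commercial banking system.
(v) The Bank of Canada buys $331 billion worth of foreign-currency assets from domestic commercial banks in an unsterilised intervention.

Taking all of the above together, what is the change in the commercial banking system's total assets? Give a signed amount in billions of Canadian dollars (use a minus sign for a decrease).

Bank of Canada balance sheet:
  Assets:      Securities −$240B, Foreign assets +$331B
  Liabilities: Bank reserves −$158B, Currency in circulation +$170B, Government deposits +$79B
Commercial banking system:
  Assets:      Reserves at CB −$158B, Securities +$344B, Foreign assets −$331B
  Liabilities: Checkable deposits −$145B
Change in total bank assets = -$145 billion.

-$145 billion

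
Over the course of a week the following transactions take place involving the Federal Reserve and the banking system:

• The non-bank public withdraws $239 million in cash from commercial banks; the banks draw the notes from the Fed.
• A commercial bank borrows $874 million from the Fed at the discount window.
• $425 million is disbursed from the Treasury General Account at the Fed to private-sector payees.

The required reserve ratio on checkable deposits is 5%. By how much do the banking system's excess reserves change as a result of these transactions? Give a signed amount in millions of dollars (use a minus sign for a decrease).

Currency withdrawal $239 million: reserves −$239M, deposits −$239M.
Discount-window loan $874 million: reserves +$874M, deposits 0.
Government spending $425 million: reserves +$425M, deposits +$425M.
Totals: Δreserves = +$1060M, Δdeposits = +$186M.
Δrequired reserves = 5% × +$186M = +$9.3M.
Δexcess reserves = Δreserves − Δrequired = +$1060M − (+$9.3M) = +$1050.7 million.

+$1050.7 million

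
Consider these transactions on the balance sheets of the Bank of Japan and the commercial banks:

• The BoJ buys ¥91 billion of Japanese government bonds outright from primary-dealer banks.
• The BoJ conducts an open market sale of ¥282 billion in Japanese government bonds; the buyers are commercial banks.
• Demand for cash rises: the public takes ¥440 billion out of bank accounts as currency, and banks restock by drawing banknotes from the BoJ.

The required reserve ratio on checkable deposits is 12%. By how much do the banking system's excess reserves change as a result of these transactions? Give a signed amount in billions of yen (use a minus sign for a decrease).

OMO purchase (from banks) ¥91 billion: reserves +¥91B, deposits 0.
OMO sale (to banks) ¥282 billion: reserves −¥282B, deposits 0.
Currency withdrawal ¥440 billion: reserves −¥440B, deposits −¥440B.
Totals: Δreserves = −¥631B, Δdeposits = −¥440B.
Δrequired reserves = 12% × −¥440B = −¥52.8B.
Δexcess reserves = Δreserves − Δrequired = −¥631B − (−¥52.8B) = -¥578.2 billion.

-¥578.2 billion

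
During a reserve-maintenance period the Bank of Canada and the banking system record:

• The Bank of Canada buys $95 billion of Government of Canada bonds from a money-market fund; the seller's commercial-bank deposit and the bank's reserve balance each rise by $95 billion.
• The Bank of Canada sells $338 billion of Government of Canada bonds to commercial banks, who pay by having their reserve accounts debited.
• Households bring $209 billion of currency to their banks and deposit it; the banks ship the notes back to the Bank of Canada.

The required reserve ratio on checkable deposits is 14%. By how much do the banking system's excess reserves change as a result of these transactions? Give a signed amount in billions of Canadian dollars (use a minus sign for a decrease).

Asset purchase (from non-banks) $95 billion: reserves +$95B, deposits +$95B.
OMO sale (to banks) $338 billion: reserves −$338B, deposits 0.
Currency deposit $209 billion: reserves +$209B, deposits +$209B.
Totals: Δreserves = −$34B, Δdeposits = +$304B.
Δrequired reserves = 14% × +$304B = +$42.56B.
Δexcess reserves = Δreserves − Δrequired = −$34B − (+$42.56B) = -$76.56 billion.

-$76.56 billion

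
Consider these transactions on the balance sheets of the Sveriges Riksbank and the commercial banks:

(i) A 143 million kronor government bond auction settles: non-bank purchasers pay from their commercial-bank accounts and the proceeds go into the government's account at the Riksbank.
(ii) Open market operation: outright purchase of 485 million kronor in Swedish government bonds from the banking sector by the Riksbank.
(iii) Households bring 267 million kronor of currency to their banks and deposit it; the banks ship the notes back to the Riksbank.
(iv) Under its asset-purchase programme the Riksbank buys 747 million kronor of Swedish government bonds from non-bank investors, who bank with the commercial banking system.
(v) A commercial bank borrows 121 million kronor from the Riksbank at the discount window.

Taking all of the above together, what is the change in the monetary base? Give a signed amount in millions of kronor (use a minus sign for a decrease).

Government account inflow 143 million kronor: reserves shift to a non-base liability → −143M.
OMO purchase (from banks) 485 million kronor: Riksbank balance sheet expands → +485M.
Currency deposit 267 million kronor: just a shift between currency and reserves — both are base money → 0.
Asset purchase (from non-banks) 747 million kronor: Riksbank balance sheet expands → +747M.
Discount-window loan 121 million kronor: Riksbank balance sheet expands → +121M.
Net: −143 + 485 + 0 + 747 + 121 = +1210 million.

+1210 million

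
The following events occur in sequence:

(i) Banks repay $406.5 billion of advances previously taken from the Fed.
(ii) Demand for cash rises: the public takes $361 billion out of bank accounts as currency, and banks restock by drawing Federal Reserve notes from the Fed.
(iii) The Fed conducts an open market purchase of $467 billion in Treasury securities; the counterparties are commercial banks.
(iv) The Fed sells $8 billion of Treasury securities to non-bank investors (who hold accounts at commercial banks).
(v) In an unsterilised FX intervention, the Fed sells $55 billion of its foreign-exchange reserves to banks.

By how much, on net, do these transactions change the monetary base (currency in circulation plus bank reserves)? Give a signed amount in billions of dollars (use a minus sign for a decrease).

Discount-window repayment $406.5 billion: Fed balance sheet contracts → −$406.5B.
Currency withdrawal $361 billion: just a shift between currency and reserves — both are base money → 0.
OMO purchase (from banks) $467 billion: Fed balance sheet expands → +$467B.
Asset sale (to non-banks) $8 billion: Fed balance sheet contracts → −$8B.
FX sale $55 billion: Fed balance sheet contracts → −$55B.
Net: −406.5 + 0 + 467 − 8 − 55 = -$2.5 billion.

-$2.5 billion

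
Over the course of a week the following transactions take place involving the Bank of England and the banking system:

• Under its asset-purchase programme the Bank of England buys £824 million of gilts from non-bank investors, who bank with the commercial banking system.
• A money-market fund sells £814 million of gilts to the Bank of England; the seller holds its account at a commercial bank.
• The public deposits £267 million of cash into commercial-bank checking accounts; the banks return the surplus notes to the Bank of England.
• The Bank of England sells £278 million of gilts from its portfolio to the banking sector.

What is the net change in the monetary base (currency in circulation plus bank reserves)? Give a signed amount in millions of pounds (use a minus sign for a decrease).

+£1360 million

Asset purchase (from non-banks) £824 million: Bank of England balance sheet expands → +£824M.
Asset purchase (from non-banks) £814 million: Bank of England balance sheet expands → +£814M.
Currency deposit £267 million: just a shift between currency and reserves — both are base money → 0.
OMO sale (to banks) £278 million: Bank of England balance sheet contracts → −£278M.
Net: 824 + 814 + 0 − 278 = +£1360 million.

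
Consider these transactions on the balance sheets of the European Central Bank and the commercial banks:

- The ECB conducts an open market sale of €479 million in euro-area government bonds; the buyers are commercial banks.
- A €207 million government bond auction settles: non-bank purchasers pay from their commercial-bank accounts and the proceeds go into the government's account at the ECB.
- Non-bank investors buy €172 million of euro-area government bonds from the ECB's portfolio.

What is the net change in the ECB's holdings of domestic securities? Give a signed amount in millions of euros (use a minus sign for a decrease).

-€651 million

OMO sale (to banks) €479 million: securities removed from the ECB's portfolio → −€479M.
Government account inflow €207 million: the ECB's securities portfolio is untouched → 0.
Asset sale (to non-banks) €172 million: securities removed from the ECB's portfolio → −€172M.
Net: −479 + 0 − 172 = -€651 million.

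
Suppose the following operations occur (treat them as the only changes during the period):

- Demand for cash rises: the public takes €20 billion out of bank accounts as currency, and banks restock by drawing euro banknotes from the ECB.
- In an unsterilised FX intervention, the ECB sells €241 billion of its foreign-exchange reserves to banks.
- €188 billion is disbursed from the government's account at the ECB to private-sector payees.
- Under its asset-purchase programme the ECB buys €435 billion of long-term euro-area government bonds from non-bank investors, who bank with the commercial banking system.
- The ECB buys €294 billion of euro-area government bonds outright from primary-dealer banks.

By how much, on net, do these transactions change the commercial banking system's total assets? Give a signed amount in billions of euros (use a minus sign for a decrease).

Currency withdrawal €20 billion: bank balance sheets shrink → −€20B.
FX sale €241 billion: just an asset swap on bank balance sheets → 0.
Government spending €188 billion: bank balance sheets expand → +€188B.
Asset purchase (from non-banks) €435 billion: bank balance sheets expand → +€435B.
OMO purchase (from banks) €294 billion: just an asset swap on bank balance sheets → 0.
Net: −20 + 0 + 188 + 435 + 0 = +€603 billion.

+€603 billion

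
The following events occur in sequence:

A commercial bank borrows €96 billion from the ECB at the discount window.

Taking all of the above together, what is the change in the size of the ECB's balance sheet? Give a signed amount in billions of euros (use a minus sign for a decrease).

+€96 billion

ECB balance sheet:
  Assets:      Loans to banks +€96B
  Liabilities: Bank reserves +€96B
Change in total ECB assets = +€96 billion.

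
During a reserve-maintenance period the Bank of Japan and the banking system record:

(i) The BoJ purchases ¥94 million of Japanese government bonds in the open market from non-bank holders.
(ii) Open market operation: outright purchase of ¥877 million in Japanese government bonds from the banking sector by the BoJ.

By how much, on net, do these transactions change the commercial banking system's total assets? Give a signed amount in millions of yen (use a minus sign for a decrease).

Asset purchase (from non-banks) ¥94 million: bank balance sheets expand → +¥94M.
OMO purchase (from banks) ¥877 million: just an asset swap on bank balance sheets → 0.
Net: 94 + 0 = +¥94 million.

+¥94 million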